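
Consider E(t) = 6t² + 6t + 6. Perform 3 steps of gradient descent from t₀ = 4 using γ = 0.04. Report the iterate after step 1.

E′(t) = 12t + 6
Step 1: E′(4) = 54; t₁ = 4 − 0.04·54 = 1.84

1.84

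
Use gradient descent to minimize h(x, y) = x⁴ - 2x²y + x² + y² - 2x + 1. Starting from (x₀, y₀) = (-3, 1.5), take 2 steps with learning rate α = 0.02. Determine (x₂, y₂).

∇h = (4x³ - 4xy + 2x - 2, -2x² + 2y)
(x₁, y₁) = (-3, 1.5) − 0.02·(-98, -15) = (-1.04, 1.8)
(x₂, y₂) = (-1.04, 1.8) − 0.02·(-1.091456, 1.4368) = (-1.01817088, 1.771264)

(-1.01817088, 1.771264)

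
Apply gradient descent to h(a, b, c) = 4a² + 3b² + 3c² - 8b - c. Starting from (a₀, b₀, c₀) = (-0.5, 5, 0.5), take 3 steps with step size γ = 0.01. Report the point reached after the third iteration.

(-0.389344, 4.378808, 0.443528)

∇h = (8a, 6b - 8, 6c - 1)
(a₁, b₁, c₁) = (-0.5, 5, 0.5) − 0.01·(-4, 22, 2) = (-0.46, 4.78, 0.48)
(a₂, b₂, c₂) = (-0.46, 4.78, 0.48) − 0.01·(-3.68, 20.68, 1.88) = (-0.4232, 4.5732, 0.4612)
(a₃, b₃, c₃) = (-0.4232, 4.5732, 0.4612) − 0.01·(-3.3856, 19.4392, 1.7672) = (-0.389344, 4.378808, 0.443528)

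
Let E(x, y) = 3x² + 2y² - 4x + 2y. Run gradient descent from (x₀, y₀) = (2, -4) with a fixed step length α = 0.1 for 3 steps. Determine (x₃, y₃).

(0.752, -1.256)

∇E = (6x - 4, 4y + 2)
(x₁, y₁) = (2, -4) − 0.1·(8, -14) = (1.2, -2.6)
(x₂, y₂) = (1.2, -2.6) − 0.1·(3.2, -8.4) = (0.88, -1.76)
(x₃, y₃) = (0.88, -1.76) − 0.1·(1.28, -5.04) = (0.752, -1.256)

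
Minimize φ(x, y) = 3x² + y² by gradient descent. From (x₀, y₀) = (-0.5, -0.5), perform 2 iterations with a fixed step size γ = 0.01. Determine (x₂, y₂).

∇φ = (6x, 2y)
Step 1: at (-0.5, -0.5), ∇φ = (-3, -1) → (-0.5, -0.5) − 0.01·(-3, -1) = (-0.47, -0.49)
Step 2: at (-0.47, -0.49), ∇φ = (-2.82, -0.98) → (-0.47, -0.49) − 0.01·(-2.82, -0.98) = (-0.4418, -0.4802)

(-0.4418, -0.4802)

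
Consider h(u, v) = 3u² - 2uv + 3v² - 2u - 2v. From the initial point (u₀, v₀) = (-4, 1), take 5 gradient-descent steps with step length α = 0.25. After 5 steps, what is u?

∇h = (6u - 2v - 2, -2u + 6v - 2)
Step 1: at (-4, 1), ∇h = (-28, 12) → (-4, 1) − 0.25·(-28, 12) = (3, -2)
Step 2: at (3, -2), ∇h = (20, -20) → (3, -2) − 0.25·(20, -20) = (-2, 3)
Step 3: at (-2, 3), ∇h = (-20, 20) → (-2, 3) − 0.25·(-20, 20) = (3, -2)
Step 4: at (3, -2), ∇h = (20, -20) → (3, -2) − 0.25·(20, -20) = (-2, 3)
Step 5: at (-2, 3), ∇h = (-20, 20) → (-2, 3) − 0.25·(-20, 20) = (3, -2)
u = 3

3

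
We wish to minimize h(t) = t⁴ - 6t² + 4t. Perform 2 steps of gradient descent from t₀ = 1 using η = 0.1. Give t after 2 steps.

h′(t) = 4t³ - 12t + 4
t₁ = 1 − 0.1·(-4) = 1.4
t₂ = 1.4 − 0.1·(-1.824) = 1.5824

1.5824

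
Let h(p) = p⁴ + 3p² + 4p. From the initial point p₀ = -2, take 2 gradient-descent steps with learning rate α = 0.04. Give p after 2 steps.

h′(p) = 4p³ + 6p + 4
p₁ = -2 − 0.04·(-40) = -0.4
p₂ = -0.4 − 0.04·1.344 = -0.45376

-0.45376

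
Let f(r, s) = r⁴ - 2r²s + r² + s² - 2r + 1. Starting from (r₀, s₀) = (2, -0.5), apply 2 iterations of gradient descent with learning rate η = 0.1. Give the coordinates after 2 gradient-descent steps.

(0.8048, 0.968)

∇f = (4r³ - 4rs + 2r - 2, -2r² + 2s)
Step 1: at (2, -0.5), ∇f = (38, -9) → (2, -0.5) − 0.1·(38, -9) = (-1.8, 0.4)
Step 2: at (-1.8, 0.4), ∇f = (-26.048, -5.68) → (-1.8, 0.4) − 0.1·(-26.048, -5.68) = (0.8048, 0.968)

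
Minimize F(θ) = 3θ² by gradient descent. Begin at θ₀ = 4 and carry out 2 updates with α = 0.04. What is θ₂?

2.3104

F′(θ) = 6θ
θ₁ = 4 − 0.04·24 = 3.04
θ₂ = 3.04 − 0.04·18.24 = 2.3104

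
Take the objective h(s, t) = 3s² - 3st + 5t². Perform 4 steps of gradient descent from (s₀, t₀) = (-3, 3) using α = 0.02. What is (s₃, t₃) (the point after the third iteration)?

∇h = (6s - 3t, -3s + 10t)
(s₁, t₁) = (-3, 3) − 0.02·(-27, 39) = (-2.46, 2.22)
(s₂, t₂) = (-2.46, 2.22) − 0.02·(-21.42, 29.58) = (-2.0316, 1.6284)
(s₃, t₃) = (-2.0316, 1.6284) − 0.02·(-17.0748, 22.3788) = (-1.690104, 1.180824)

(-1.690104, 1.180824)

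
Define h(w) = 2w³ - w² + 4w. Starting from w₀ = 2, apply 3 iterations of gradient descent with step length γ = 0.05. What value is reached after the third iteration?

h′(w) = 6w² - 2w + 4
w₁ = 2 − 0.05·24 = 0.8
w₂ = 0.8 − 0.05·6.24 = 0.488
w₃ = 0.488 − 0.05·4.452864 = 0.2653568

0.2653568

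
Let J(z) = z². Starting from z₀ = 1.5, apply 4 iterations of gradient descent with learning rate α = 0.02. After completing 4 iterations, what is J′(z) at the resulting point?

2.54803968

J′(z) = 2z
z₁ = 1.5 − 0.02·3 = 1.44
z₂ = 1.44 − 0.02·2.88 = 1.3824
z₃ = 1.3824 − 0.02·2.7648 = 1.327104
z₄ = 1.327104 − 0.02·2.654208 = 1.27401984
J′(z) at (1.27401984) = 2.54803968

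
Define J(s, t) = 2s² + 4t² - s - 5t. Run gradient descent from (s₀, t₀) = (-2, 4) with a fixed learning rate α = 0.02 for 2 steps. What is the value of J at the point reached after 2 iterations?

∇J = (4s - 1, 8t - 5)
(s₁, t₁) = (-2, 4) − 0.02·(-9, 27) = (-1.82, 3.46)
(s₂, t₂) = (-1.82, 3.46) − 0.02·(-8.28, 22.68) = (-1.6544, 3.0064)
J(-1.6544, 3.0064) = 28.25024256

28.25024256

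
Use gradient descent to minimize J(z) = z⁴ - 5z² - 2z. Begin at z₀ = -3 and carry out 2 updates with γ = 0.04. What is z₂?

J′(z) = 4z³ - 10z - 2
z₁ = -3 − 0.04·(-80) = 0.2
z₂ = 0.2 − 0.04·(-3.968) = 0.35872

0.35872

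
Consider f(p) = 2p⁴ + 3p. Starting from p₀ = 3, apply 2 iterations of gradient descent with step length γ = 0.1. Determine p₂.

5381.8152

f′(p) = 8p³ + 3
p₁ = 3 − 0.1·219 = -18.9
p₂ = -18.9 − 0.1·(-54007.152) = 5381.8152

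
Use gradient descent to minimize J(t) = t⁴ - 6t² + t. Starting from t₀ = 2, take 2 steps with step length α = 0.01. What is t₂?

J′(t) = 4t³ - 12t + 1
t₁ = 2 − 0.01·9 = 1.91
t₂ = 1.91 − 0.01·5.951484 = 1.85048516

1.85048516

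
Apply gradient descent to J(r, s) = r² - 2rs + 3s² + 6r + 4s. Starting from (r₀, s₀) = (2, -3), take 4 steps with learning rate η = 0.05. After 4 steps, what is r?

∇J = (2r - 2s + 6, -2r + 6s + 4)
(r₁, s₁) = (2, -3) − 0.05·(16, -18) = (1.2, -2.1)
(r₂, s₂) = (1.2, -2.1) − 0.05·(12.6, -11) = (0.57, -1.55)
(r₃, s₃) = (0.57, -1.55) − 0.05·(10.24, -6.44) = (0.058, -1.228)
(r₄, s₄) = (0.058, -1.228) − 0.05·(8.572, -3.484) = (-0.3706, -1.0538)
r = -0.3706

-0.3706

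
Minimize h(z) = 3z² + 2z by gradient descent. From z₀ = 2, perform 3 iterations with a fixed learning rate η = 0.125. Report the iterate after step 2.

h′(z) = 6z + 2
Step 1: h′(2) = 14; z₁ = 2 − 0.125·14 = 0.25
Step 2: h′(0.25) = 3.5; z₂ = 0.25 − 0.125·3.5 = -0.1875

-0.1875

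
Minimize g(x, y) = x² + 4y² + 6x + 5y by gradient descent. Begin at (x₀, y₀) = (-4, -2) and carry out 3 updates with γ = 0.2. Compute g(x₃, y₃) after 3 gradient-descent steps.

∇g = (2x + 6, 8y + 5)
(x₁, y₁) = (-4, -2) − 0.2·(-2, -11) = (-3.6, 0.2)
(x₂, y₂) = (-3.6, 0.2) − 0.2·(-1.2, 6.6) = (-3.36, -1.12)
(x₃, y₃) = (-3.36, -1.12) − 0.2·(-0.72, -3.96) = (-3.216, -0.328)
g(-3.216, -0.328) = -10.163008

-10.163008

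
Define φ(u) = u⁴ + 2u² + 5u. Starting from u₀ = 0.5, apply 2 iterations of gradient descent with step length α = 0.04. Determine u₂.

φ′(u) = 4u³ + 4u + 5
u₁ = 0.5 − 0.04·7.5 = 0.2
u₂ = 0.2 − 0.04·5.832 = -0.03328

-0.03328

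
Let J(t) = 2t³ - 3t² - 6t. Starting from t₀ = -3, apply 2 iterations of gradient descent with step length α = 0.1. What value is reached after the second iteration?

-70.056

J′(t) = 6t² - 6t - 6
t₁ = -3 − 0.1·66 = -9.6
t₂ = -9.6 − 0.1·604.56 = -70.056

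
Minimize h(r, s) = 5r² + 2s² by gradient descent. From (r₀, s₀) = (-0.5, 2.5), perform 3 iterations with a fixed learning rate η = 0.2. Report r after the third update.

∇h = (10r, 4s)
Step 1: at (-0.5, 2.5), ∇h = (-5, 10) → (-0.5, 2.5) − 0.2·(-5, 10) = (0.5, 0.5)
Step 2: at (0.5, 0.5), ∇h = (5, 2) → (0.5, 0.5) − 0.2·(5, 2) = (-0.5, 0.1)
Step 3: at (-0.5, 0.1), ∇h = (-5, 0.4) → (-0.5, 0.1) − 0.2·(-5, 0.4) = (0.5, 0.02)
r = 0.5

0.5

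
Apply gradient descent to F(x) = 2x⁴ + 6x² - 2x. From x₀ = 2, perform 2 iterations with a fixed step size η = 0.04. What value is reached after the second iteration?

0.28671488

F′(x) = 8x³ + 12x - 2
Step 1: F′(2) = 86; x₁ = 2 − 0.04·86 = -1.44
Step 2: F′(-1.44) = -43.167872; x₂ = -1.44 − 0.04·(-43.167872) = 0.28671488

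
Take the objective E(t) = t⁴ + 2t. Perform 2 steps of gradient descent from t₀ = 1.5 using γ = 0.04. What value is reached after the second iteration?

E′(t) = 4t³ + 2
Step 1: E′(1.5) = 15.5; t₁ = 1.5 − 0.04·15.5 = 0.88
Step 2: E′(0.88) = 4.725888; t₂ = 0.88 − 0.04·4.725888 = 0.69096448

0.69096448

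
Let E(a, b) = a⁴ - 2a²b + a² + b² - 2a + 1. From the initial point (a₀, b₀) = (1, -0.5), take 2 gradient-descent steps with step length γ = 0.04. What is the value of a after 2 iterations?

∇E = (4a³ - 4ab + 2a - 2, -2a² + 2b)
Step 1: at (1, -0.5), ∇E = (6, -3) → (1, -0.5) − 0.04·(6, -3) = (0.76, -0.38)
Step 2: at (0.76, -0.38), ∇E = (2.431104, -1.9152) → (0.76, -0.38) − 0.04·(2.431104, -1.9152) = (0.66275584, -0.303392)
a = 0.66275584

0.66275584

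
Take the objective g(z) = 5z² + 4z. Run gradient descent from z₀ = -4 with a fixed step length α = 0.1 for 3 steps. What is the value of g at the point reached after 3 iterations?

-0.8

g′(z) = 10z + 4
z₁ = -4 − 0.1·(-36) = -0.4
z₂ = -0.4 − 0.1·0 = -0.4
z₃ = -0.4 − 0.1·0 = -0.4
g(-0.4) = -0.8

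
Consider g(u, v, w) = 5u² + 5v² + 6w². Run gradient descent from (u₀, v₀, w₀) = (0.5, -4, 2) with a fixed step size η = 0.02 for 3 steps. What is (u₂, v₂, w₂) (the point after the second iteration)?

∇g = (10u, 10v, 12w)
Step 1: at (0.5, -4, 2), ∇g = (5, -40, 24) → (0.5, -4, 2) − 0.02·(5, -40, 24) = (0.4, -3.2, 1.52)
Step 2: at (0.4, -3.2, 1.52), ∇g = (4, -32, 18.24) → (0.4, -3.2, 1.52) − 0.02·(4, -32, 18.24) = (0.32, -2.56, 1.1552)

(0.32, -2.56, 1.1552)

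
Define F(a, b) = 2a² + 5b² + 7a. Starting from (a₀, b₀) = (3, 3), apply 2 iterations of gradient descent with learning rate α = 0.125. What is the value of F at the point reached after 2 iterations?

-3.12890625

∇F = (4a + 7, 10b)
Step 1: at (3, 3), ∇F = (19, 30) → (3, 3) − 0.125·(19, 30) = (0.625, -0.75)
Step 2: at (0.625, -0.75), ∇F = (9.5, -7.5) → (0.625, -0.75) − 0.125·(9.5, -7.5) = (-0.5625, 0.1875)
F(-0.5625, 0.1875) = -3.12890625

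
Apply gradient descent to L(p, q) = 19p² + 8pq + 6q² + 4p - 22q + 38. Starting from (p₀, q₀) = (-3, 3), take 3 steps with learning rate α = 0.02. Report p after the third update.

∇L = (38p + 8q + 4, 8p + 12q - 22)
(p₁, q₁) = (-3, 3) − 0.02·(-86, -10) = (-1.28, 3.2)
(p₂, q₂) = (-1.28, 3.2) − 0.02·(-19.04, 6.16) = (-0.8992, 3.0768)
(p₃, q₃) = (-0.8992, 3.0768) − 0.02·(-5.5552, 7.728) = (-0.788096, 2.92224)
p = -0.788096

-0.788096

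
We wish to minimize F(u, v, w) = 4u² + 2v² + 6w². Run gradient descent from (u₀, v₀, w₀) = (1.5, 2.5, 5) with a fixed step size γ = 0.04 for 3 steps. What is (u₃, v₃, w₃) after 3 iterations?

(0.471648, 1.48176, 0.70304)

∇F = (8u, 4v, 12w)
(u₁, v₁, w₁) = (1.5, 2.5, 5) − 0.04·(12, 10, 60) = (1.02, 2.1, 2.6)
(u₂, v₂, w₂) = (1.02, 2.1, 2.6) − 0.04·(8.16, 8.4, 31.2) = (0.6936, 1.764, 1.352)
(u₃, v₃, w₃) = (0.6936, 1.764, 1.352) − 0.04·(5.5488, 7.056, 16.224) = (0.471648, 1.48176, 0.70304)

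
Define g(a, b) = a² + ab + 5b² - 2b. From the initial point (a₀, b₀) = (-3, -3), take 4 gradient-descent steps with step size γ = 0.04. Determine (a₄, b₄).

(-1.96146688, -0.0082432)

∇g = (2a + b, a + 10b - 2)
Step 1: at (-3, -3), ∇g = (-9, -35) → (-3, -3) − 0.04·(-9, -35) = (-2.64, -1.6)
Step 2: at (-2.64, -1.6), ∇g = (-6.88, -20.64) → (-2.64, -1.6) − 0.04·(-6.88, -20.64) = (-2.3648, -0.7744)
Step 3: at (-2.3648, -0.7744), ∇g = (-5.504, -12.1088) → (-2.3648, -0.7744) − 0.04·(-5.504, -12.1088) = (-2.14464, -0.290048)
Step 4: at (-2.14464, -0.290048), ∇g = (-4.579328, -7.04512) → (-2.14464, -0.290048) − 0.04·(-4.579328, -7.04512) = (-1.96146688, -0.0082432)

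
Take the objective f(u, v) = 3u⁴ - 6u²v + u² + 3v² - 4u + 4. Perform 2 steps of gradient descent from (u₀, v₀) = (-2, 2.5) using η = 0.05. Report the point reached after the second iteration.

∇f = (12u³ - 12uv + 2u - 4, -6u² + 6v)
Step 1: at (-2, 2.5), ∇f = (-44, -9) → (-2, 2.5) − 0.05·(-44, -9) = (0.2, 2.95)
Step 2: at (0.2, 2.95), ∇f = (-10.584, 17.46) → (0.2, 2.95) − 0.05·(-10.584, 17.46) = (0.7292, 2.077)

(0.7292, 2.077)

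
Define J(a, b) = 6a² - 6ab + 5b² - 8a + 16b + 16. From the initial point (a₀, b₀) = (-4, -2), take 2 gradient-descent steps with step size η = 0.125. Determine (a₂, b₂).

(-3.125, 0.25)

∇J = (12a - 6b - 8, -6a + 10b + 16)
Step 1: at (-4, -2), ∇J = (-44, 20) → (-4, -2) − 0.125·(-44, 20) = (1.5, -4.5)
Step 2: at (1.5, -4.5), ∇J = (37, -38) → (1.5, -4.5) − 0.125·(37, -38) = (-3.125, 0.25)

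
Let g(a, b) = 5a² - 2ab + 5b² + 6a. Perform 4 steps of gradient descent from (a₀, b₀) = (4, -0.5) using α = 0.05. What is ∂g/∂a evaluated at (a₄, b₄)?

2.9712

∇g = (10a - 2b + 6, -2a + 10b)
(a₁, b₁) = (4, -0.5) − 0.05·(47, -13) = (1.65, 0.15)
(a₂, b₂) = (1.65, 0.15) − 0.05·(22.2, -1.8) = (0.54, 0.24)
(a₃, b₃) = (0.54, 0.24) − 0.05·(10.92, 1.32) = (-0.006, 0.174)
(a₄, b₄) = (-0.006, 0.174) − 0.05·(5.592, 1.752) = (-0.2856, 0.0864)
∂g/∂a at (-0.2856, 0.0864) = 2.9712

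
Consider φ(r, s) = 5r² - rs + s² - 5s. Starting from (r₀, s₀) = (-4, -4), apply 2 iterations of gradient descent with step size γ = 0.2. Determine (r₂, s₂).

∇φ = (10r - s, -r + 2s - 5)
Step 1: at (-4, -4), ∇φ = (-36, -9) → (-4, -4) − 0.2·(-36, -9) = (3.2, -2.2)
Step 2: at (3.2, -2.2), ∇φ = (34.2, -12.6) → (3.2, -2.2) − 0.2·(34.2, -12.6) = (-3.64, 0.32)

(-3.64, 0.32)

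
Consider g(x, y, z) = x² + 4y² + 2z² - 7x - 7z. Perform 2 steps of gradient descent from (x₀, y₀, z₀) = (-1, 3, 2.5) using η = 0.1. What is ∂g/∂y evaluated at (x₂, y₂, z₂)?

0.96

∇g = (2x - 7, 8y, 4z - 7)
Step 1: at (-1, 3, 2.5), ∇g = (-9, 24, 3) → (-1, 3, 2.5) − 0.1·(-9, 24, 3) = (-0.1, 0.6, 2.2)
Step 2: at (-0.1, 0.6, 2.2), ∇g = (-7.2, 4.8, 1.8) → (-0.1, 0.6, 2.2) − 0.1·(-7.2, 4.8, 1.8) = (0.62, 0.12, 2.02)
∂g/∂y at (0.62, 0.12, 2.02) = 0.96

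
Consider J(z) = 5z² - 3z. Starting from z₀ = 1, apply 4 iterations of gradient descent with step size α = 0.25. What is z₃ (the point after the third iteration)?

J′(z) = 10z - 3
Step 1: J′(1) = 7; z₁ = 1 − 0.25·7 = -0.75
Step 2: J′(-0.75) = -10.5; z₂ = -0.75 − 0.25·(-10.5) = 1.875
Step 3: J′(1.875) = 15.75; z₃ = 1.875 − 0.25·15.75 = -2.0625

-2.0625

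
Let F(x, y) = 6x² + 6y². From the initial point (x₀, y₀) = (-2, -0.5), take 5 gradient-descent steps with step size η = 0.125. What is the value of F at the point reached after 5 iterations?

∇F = (12x, 12y)
(x₁, y₁) = (-2, -0.5) − 0.125·(-24, -6) = (1, 0.25)
(x₂, y₂) = (1, 0.25) − 0.125·(12, 3) = (-0.5, -0.125)
(x₃, y₃) = (-0.5, -0.125) − 0.125·(-6, -1.5) = (0.25, 0.0625)
(x₄, y₄) = (0.25, 0.0625) − 0.125·(3, 0.75) = (-0.125, -0.03125)
(x₅, y₅) = (-0.125, -0.03125) − 0.125·(-1.5, -0.375) = (0.0625, 0.015625)
F(0.0625, 0.015625) = 0.02490234375

0.02490234375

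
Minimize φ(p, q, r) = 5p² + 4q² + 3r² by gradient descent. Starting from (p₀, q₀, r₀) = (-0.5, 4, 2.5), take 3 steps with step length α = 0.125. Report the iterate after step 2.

(-0.03125, 0, 0.15625)

∇φ = (10p, 8q, 6r)
(p₁, q₁, r₁) = (-0.5, 4, 2.5) − 0.125·(-5, 32, 15) = (0.125, 0, 0.625)
(p₂, q₂, r₂) = (0.125, 0, 0.625) − 0.125·(1.25, 0, 3.75) = (-0.03125, 0, 0.15625)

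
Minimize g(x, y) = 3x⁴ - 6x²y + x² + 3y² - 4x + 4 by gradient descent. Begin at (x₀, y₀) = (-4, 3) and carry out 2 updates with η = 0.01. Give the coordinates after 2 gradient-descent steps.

(1.84598528, 3.887376)

∇g = (12x³ - 12xy + 2x - 4, -6x² + 6y)
(x₁, y₁) = (-4, 3) − 0.01·(-636, -78) = (2.36, 3.78)
(x₂, y₂) = (2.36, 3.78) − 0.01·(51.401472, -10.7376) = (1.84598528, 3.887376)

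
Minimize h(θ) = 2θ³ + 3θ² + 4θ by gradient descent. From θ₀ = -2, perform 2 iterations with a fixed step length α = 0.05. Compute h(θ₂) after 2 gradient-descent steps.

h′(θ) = 6θ² + 6θ + 4
Step 1: h′(-2) = 16; θ₁ = -2 − 0.05·16 = -2.8
Step 2: h′(-2.8) = 34.24; θ₂ = -2.8 − 0.05·34.24 = -4.512
h(-4.512) = -140.685459456

-140.685459456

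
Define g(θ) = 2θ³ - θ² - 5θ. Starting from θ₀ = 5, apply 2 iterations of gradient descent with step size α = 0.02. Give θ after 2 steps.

1.8572

g′(θ) = 6θ² - 2θ - 5
θ₁ = 5 − 0.02·135 = 2.3
θ₂ = 2.3 − 0.02·22.14 = 1.8572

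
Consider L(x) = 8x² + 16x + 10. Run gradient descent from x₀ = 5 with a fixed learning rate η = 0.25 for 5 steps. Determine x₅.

L′(x) = 16x + 16
x₁ = 5 − 0.25·96 = -19
x₂ = -19 − 0.25·(-288) = 53
x₃ = 53 − 0.25·864 = -163
x₄ = -163 − 0.25·(-2592) = 485
x₅ = 485 − 0.25·7776 = -1459

-1459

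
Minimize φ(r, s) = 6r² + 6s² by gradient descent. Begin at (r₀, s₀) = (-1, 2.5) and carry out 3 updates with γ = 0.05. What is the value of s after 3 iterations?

∇φ = (12r, 12s)
Step 1: at (-1, 2.5), ∇φ = (-12, 30) → (-1, 2.5) − 0.05·(-12, 30) = (-0.4, 1)
Step 2: at (-0.4, 1), ∇φ = (-4.8, 12) → (-0.4, 1) − 0.05·(-4.8, 12) = (-0.16, 0.4)
Step 3: at (-0.16, 0.4), ∇φ = (-1.92, 4.8) → (-0.16, 0.4) − 0.05·(-1.92, 4.8) = (-0.064, 0.16)
s = 0.16

0.16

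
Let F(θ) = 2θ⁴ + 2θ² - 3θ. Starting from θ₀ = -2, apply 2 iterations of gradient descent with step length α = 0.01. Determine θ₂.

F′(θ) = 8θ³ + 4θ - 3
θ₁ = -2 − 0.01·(-75) = -1.25
θ₂ = -1.25 − 0.01·(-23.625) = -1.01375

-1.01375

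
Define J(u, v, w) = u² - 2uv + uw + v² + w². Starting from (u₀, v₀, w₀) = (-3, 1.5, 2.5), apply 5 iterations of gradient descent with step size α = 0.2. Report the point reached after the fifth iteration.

(-1.74848, -1.46256, 0.984)

∇J = (2u - 2v + w, -2u + 2v, u + 2w)
(u₁, v₁, w₁) = (-3, 1.5, 2.5) − 0.2·(-6.5, 9, 2) = (-1.7, -0.3, 2.1)
(u₂, v₂, w₂) = (-1.7, -0.3, 2.1) − 0.2·(-0.7, 2.8, 2.5) = (-1.56, -0.86, 1.6)
(u₃, v₃, w₃) = (-1.56, -0.86, 1.6) − 0.2·(0.2, 1.4, 1.64) = (-1.6, -1.14, 1.272)
(u₄, v₄, w₄) = (-1.6, -1.14, 1.272) − 0.2·(0.352, 0.92, 0.944) = (-1.6704, -1.324, 1.0832)
(u₅, v₅, w₅) = (-1.6704, -1.324, 1.0832) − 0.2·(0.3904, 0.6928, 0.496) = (-1.74848, -1.46256, 0.984)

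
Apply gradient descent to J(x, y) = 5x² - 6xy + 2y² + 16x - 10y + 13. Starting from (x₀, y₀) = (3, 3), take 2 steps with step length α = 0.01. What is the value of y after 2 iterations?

∇J = (10x - 6y + 16, -6x + 4y - 10)
(x₁, y₁) = (3, 3) − 0.01·(28, -16) = (2.72, 3.16)
(x₂, y₂) = (2.72, 3.16) − 0.01·(24.24, -13.68) = (2.4776, 3.2968)
y = 3.2968

3.2968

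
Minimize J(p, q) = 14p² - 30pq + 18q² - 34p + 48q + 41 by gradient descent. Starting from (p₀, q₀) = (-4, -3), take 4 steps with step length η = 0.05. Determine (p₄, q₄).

∇J = (28p - 30q - 34, -30p + 36q + 48)
Step 1: at (-4, -3), ∇J = (-56, 60) → (-4, -3) − 0.05·(-56, 60) = (-1.2, -6)
Step 2: at (-1.2, -6), ∇J = (112.4, -132) → (-1.2, -6) − 0.05·(112.4, -132) = (-6.82, 0.6)
Step 3: at (-6.82, 0.6), ∇J = (-242.96, 274.2) → (-6.82, 0.6) − 0.05·(-242.96, 274.2) = (5.328, -13.11)
Step 4: at (5.328, -13.11), ∇J = (508.484, -583.8) → (5.328, -13.11) − 0.05·(508.484, -583.8) = (-20.0962, 16.08)

(-20.0962, 16.08)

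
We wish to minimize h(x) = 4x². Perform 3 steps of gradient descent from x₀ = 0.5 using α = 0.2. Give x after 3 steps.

h′(x) = 8x
x₁ = 0.5 − 0.2·4 = -0.3
x₂ = -0.3 − 0.2·(-2.4) = 0.18
x₃ = 0.18 − 0.2·1.44 = -0.108

-0.108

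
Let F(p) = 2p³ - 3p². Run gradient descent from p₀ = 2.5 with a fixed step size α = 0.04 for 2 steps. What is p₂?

F′(p) = 6p² - 6p
Step 1: F′(2.5) = 22.5; p₁ = 2.5 − 0.04·22.5 = 1.6
Step 2: F′(1.6) = 5.76; p₂ = 1.6 − 0.04·5.76 = 1.3696

1.3696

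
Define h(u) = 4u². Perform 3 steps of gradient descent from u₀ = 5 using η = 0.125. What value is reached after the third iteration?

0

h′(u) = 8u
u₁ = 5 − 0.125·40 = 0
u₂ = 0 − 0.125·0 = 0
u₃ = 0 − 0.125·0 = 0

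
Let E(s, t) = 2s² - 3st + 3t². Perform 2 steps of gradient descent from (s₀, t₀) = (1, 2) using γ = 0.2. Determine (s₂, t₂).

∇E = (4s - 3t, -3s + 6t)
Step 1: at (1, 2), ∇E = (-2, 9) → (1, 2) − 0.2·(-2, 9) = (1.4, 0.2)
Step 2: at (1.4, 0.2), ∇E = (5, -3) → (1.4, 0.2) − 0.2·(5, -3) = (0.4, 0.8)

(0.4, 0.8)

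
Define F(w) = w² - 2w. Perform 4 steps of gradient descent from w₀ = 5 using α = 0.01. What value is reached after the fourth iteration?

4.68947264

F′(w) = 2w - 2
w₁ = 5 − 0.01·8 = 4.92
w₂ = 4.92 − 0.01·7.84 = 4.8416
w₃ = 4.8416 − 0.01·7.6832 = 4.764768
w₄ = 4.764768 − 0.01·7.529536 = 4.68947264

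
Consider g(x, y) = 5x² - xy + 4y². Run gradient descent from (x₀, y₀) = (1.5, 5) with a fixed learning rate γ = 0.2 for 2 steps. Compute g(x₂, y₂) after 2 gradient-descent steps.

9.3104

∇g = (10x - y, -x + 8y)
(x₁, y₁) = (1.5, 5) − 0.2·(10, 38.5) = (-0.5, -2.7)
(x₂, y₂) = (-0.5, -2.7) − 0.2·(-2.3, -21.1) = (-0.04, 1.52)
g(-0.04, 1.52) = 9.3104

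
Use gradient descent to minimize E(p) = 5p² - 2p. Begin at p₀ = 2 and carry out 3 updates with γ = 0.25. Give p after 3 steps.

-5.875

E′(p) = 10p - 2
p₁ = 2 − 0.25·18 = -2.5
p₂ = -2.5 − 0.25·(-27) = 4.25
p₃ = 4.25 − 0.25·40.5 = -5.875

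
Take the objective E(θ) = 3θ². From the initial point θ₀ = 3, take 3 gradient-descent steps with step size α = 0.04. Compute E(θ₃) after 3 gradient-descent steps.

5.202898071552

E′(θ) = 6θ
Step 1: E′(3) = 18; θ₁ = 3 − 0.04·18 = 2.28
Step 2: E′(2.28) = 13.68; θ₂ = 2.28 − 0.04·13.68 = 1.7328
Step 3: E′(1.7328) = 10.3968; θ₃ = 1.7328 − 0.04·10.3968 = 1.316928
E(1.316928) = 5.202898071552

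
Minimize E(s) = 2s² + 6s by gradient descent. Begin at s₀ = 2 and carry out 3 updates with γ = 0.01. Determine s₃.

E′(s) = 4s + 6
Step 1: E′(2) = 14; s₁ = 2 − 0.01·14 = 1.86
Step 2: E′(1.86) = 13.44; s₂ = 1.86 − 0.01·13.44 = 1.7256
Step 3: E′(1.7256) = 12.9024; s₃ = 1.7256 − 0.01·12.9024 = 1.596576

1.596576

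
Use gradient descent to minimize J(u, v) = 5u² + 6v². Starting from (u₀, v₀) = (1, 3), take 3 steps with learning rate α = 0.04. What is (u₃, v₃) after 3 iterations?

(0.216, 0.421824)

∇J = (10u, 12v)
Step 1: at (1, 3), ∇J = (10, 36) → (1, 3) − 0.04·(10, 36) = (0.6, 1.56)
Step 2: at (0.6, 1.56), ∇J = (6, 18.72) → (0.6, 1.56) − 0.04·(6, 18.72) = (0.36, 0.8112)
Step 3: at (0.36, 0.8112), ∇J = (3.6, 9.7344) → (0.36, 0.8112) − 0.04·(3.6, 9.7344) = (0.216, 0.421824)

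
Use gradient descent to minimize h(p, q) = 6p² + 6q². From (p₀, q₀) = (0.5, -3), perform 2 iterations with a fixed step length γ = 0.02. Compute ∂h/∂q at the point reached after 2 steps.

∇h = (12p, 12q)
(p₁, q₁) = (0.5, -3) − 0.02·(6, -36) = (0.38, -2.28)
(p₂, q₂) = (0.38, -2.28) − 0.02·(4.56, -27.36) = (0.2888, -1.7328)
∂h/∂q at (0.2888, -1.7328) = -20.7936

-20.7936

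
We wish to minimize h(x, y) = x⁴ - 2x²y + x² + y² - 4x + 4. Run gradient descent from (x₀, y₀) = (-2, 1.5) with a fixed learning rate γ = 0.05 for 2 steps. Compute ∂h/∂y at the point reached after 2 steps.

2.70830752

∇h = (4x³ - 4xy + 2x - 4, -2x² + 2y)
Step 1: at (-2, 1.5), ∇h = (-28, -5) → (-2, 1.5) − 0.05·(-28, -5) = (-0.6, 1.75)
Step 2: at (-0.6, 1.75), ∇h = (-1.864, 2.78) → (-0.6, 1.75) − 0.05·(-1.864, 2.78) = (-0.5068, 1.611)
∂h/∂y at (-0.5068, 1.611) = 2.70830752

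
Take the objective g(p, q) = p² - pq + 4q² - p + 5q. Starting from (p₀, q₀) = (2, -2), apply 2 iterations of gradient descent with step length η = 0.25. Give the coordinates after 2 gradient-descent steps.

(0.9375, -2.3125)

∇g = (2p - q - 1, -p + 8q + 5)
Step 1: at (2, -2), ∇g = (5, -13) → (2, -2) − 0.25·(5, -13) = (0.75, 1.25)
Step 2: at (0.75, 1.25), ∇g = (-0.75, 14.25) → (0.75, 1.25) − 0.25·(-0.75, 14.25) = (0.9375, -2.3125)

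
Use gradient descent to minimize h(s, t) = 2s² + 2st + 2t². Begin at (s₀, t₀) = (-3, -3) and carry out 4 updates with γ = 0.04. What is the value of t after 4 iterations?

-1.00086528

∇h = (4s + 2t, 2s + 4t)
(s₁, t₁) = (-3, -3) − 0.04·(-18, -18) = (-2.28, -2.28)
(s₂, t₂) = (-2.28, -2.28) − 0.04·(-13.68, -13.68) = (-1.7328, -1.7328)
(s₃, t₃) = (-1.7328, -1.7328) − 0.04·(-10.3968, -10.3968) = (-1.316928, -1.316928)
(s₄, t₄) = (-1.316928, -1.316928) − 0.04·(-7.901568, -7.901568) = (-1.00086528, -1.00086528)
t = -1.00086528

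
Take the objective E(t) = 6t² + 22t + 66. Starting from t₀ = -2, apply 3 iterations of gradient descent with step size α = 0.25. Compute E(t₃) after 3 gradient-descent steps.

E′(t) = 12t + 22
Step 1: E′(-2) = -2; t₁ = -2 − 0.25·(-2) = -1.5
Step 2: E′(-1.5) = 4; t₂ = -1.5 − 0.25·4 = -2.5
Step 3: E′(-2.5) = -8; t₃ = -2.5 − 0.25·(-8) = -0.5
E(-0.5) = 56.5

56.5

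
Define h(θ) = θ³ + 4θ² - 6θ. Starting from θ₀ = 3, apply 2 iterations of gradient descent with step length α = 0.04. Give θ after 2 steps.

0.8832

h′(θ) = 3θ² + 8θ - 6
θ₁ = 3 − 0.04·45 = 1.2
θ₂ = 1.2 − 0.04·7.92 = 0.8832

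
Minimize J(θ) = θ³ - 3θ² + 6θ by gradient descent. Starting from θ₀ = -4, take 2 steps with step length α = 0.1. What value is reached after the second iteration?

-61.252

J′(θ) = 3θ² - 6θ + 6
θ₁ = -4 − 0.1·78 = -11.8
θ₂ = -11.8 − 0.1·494.52 = -61.252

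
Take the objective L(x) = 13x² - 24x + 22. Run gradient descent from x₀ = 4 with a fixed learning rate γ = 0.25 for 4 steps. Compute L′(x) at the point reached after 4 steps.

73205

L′(x) = 26x - 24
x₁ = 4 − 0.25·80 = -16
x₂ = -16 − 0.25·(-440) = 94
x₃ = 94 − 0.25·2420 = -511
x₄ = -511 − 0.25·(-13310) = 2816.5
L′(x) at (2816.5) = 73205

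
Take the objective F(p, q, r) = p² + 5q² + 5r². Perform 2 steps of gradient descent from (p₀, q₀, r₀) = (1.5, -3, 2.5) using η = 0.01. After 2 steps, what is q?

∇F = (2p, 10q, 10r)
(p₁, q₁, r₁) = (1.5, -3, 2.5) − 0.01·(3, -30, 25) = (1.47, -2.7, 2.25)
(p₂, q₂, r₂) = (1.47, -2.7, 2.25) − 0.01·(2.94, -27, 22.5) = (1.4406, -2.43, 2.025)
q = -2.43

-2.43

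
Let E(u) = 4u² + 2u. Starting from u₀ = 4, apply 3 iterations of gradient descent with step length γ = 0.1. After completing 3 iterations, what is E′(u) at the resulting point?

E′(u) = 8u + 2
Step 1: E′(4) = 34; u₁ = 4 − 0.1·34 = 0.6
Step 2: E′(0.6) = 6.8; u₂ = 0.6 − 0.1·6.8 = -0.08
Step 3: E′(-0.08) = 1.36; u₃ = -0.08 − 0.1·1.36 = -0.216
E′(u) at (-0.216) = 0.272

0.272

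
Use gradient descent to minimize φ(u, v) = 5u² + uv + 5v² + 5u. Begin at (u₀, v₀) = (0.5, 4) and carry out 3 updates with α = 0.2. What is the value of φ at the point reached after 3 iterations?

∇φ = (10u + v + 5, u + 10v)
Step 1: at (0.5, 4), ∇φ = (14, 40.5) → (0.5, 4) − 0.2·(14, 40.5) = (-2.3, -4.1)
Step 2: at (-2.3, -4.1), ∇φ = (-22.1, -43.3) → (-2.3, -4.1) − 0.2·(-22.1, -43.3) = (2.12, 4.56)
Step 3: at (2.12, 4.56), ∇φ = (30.76, 47.72) → (2.12, 4.56) − 0.2·(30.76, 47.72) = (-4.032, -4.984)
φ(-4.032, -4.984) = 205.421888

205.421888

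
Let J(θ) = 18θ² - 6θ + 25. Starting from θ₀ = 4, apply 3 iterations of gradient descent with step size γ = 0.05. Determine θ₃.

J′(θ) = 36θ - 6
Step 1: J′(4) = 138; θ₁ = 4 − 0.05·138 = -2.9
Step 2: J′(-2.9) = -110.4; θ₂ = -2.9 − 0.05·(-110.4) = 2.62
Step 3: J′(2.62) = 88.32; θ₃ = 2.62 − 0.05·88.32 = -1.796

-1.796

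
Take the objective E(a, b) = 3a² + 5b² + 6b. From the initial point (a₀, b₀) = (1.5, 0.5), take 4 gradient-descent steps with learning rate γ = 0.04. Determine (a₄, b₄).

(0.50043264, -0.45744)

∇E = (6a, 10b + 6)
Step 1: at (1.5, 0.5), ∇E = (9, 11) → (1.5, 0.5) − 0.04·(9, 11) = (1.14, 0.06)
Step 2: at (1.14, 0.06), ∇E = (6.84, 6.6) → (1.14, 0.06) − 0.04·(6.84, 6.6) = (0.8664, -0.204)
Step 3: at (0.8664, -0.204), ∇E = (5.1984, 3.96) → (0.8664, -0.204) − 0.04·(5.1984, 3.96) = (0.658464, -0.3624)
Step 4: at (0.658464, -0.3624), ∇E = (3.950784, 2.376) → (0.658464, -0.3624) − 0.04·(3.950784, 2.376) = (0.50043264, -0.45744)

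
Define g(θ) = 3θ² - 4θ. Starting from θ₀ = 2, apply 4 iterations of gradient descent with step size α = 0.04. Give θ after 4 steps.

1.11149568

g′(θ) = 6θ - 4
Step 1: g′(2) = 8; θ₁ = 2 − 0.04·8 = 1.68
Step 2: g′(1.68) = 6.08; θ₂ = 1.68 − 0.04·6.08 = 1.4368
Step 3: g′(1.4368) = 4.6208; θ₃ = 1.4368 − 0.04·4.6208 = 1.251968
Step 4: g′(1.251968) = 3.511808; θ₄ = 1.251968 − 0.04·3.511808 = 1.11149568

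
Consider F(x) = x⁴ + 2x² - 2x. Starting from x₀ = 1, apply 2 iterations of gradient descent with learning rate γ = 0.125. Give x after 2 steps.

0.3671875

F′(x) = 4x³ + 4x - 2
x₁ = 1 − 0.125·6 = 0.25
x₂ = 0.25 − 0.125·(-0.9375) = 0.3671875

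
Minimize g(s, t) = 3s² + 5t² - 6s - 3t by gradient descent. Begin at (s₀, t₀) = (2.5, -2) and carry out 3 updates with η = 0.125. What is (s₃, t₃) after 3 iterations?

∇g = (6s - 6, 10t - 3)
Step 1: at (2.5, -2), ∇g = (9, -23) → (2.5, -2) − 0.125·(9, -23) = (1.375, 0.875)
Step 2: at (1.375, 0.875), ∇g = (2.25, 5.75) → (1.375, 0.875) − 0.125·(2.25, 5.75) = (1.09375, 0.15625)
Step 3: at (1.09375, 0.15625), ∇g = (0.5625, -1.4375) → (1.09375, 0.15625) − 0.125·(0.5625, -1.4375) = (1.0234375, 0.3359375)

(1.0234375, 0.3359375)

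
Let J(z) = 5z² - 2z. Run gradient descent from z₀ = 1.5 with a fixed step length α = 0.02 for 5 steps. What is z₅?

0.625984

J′(z) = 10z - 2
z₁ = 1.5 − 0.02·13 = 1.24
z₂ = 1.24 − 0.02·10.4 = 1.032
z₃ = 1.032 − 0.02·8.32 = 0.8656
z₄ = 0.8656 − 0.02·6.656 = 0.73248
z₅ = 0.73248 − 0.02·5.3248 = 0.625984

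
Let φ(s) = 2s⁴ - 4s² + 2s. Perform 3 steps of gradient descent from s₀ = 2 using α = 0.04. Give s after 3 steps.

φ′(s) = 8s³ - 8s + 2
Step 1: φ′(2) = 50; s₁ = 2 − 0.04·50 = 0
Step 2: φ′(0) = 2; s₂ = 0 − 0.04·2 = -0.08
Step 3: φ′(-0.08) = 2.635904; s₃ = -0.08 − 0.04·2.635904 = -0.18543616

-0.18543616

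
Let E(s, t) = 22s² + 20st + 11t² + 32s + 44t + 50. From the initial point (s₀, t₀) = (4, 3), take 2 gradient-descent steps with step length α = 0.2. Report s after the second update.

520.48

∇E = (44s + 20t + 32, 20s + 22t + 44)
Step 1: at (4, 3), ∇E = (268, 190) → (4, 3) − 0.2·(268, 190) = (-49.6, -35)
Step 2: at (-49.6, -35), ∇E = (-2850.4, -1718) → (-49.6, -35) − 0.2·(-2850.4, -1718) = (520.48, 308.6)
s = 520.48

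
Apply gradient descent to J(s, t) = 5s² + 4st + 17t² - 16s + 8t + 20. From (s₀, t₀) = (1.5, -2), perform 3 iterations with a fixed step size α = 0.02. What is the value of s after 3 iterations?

∇J = (10s + 4t - 16, 4s + 34t + 8)
Step 1: at (1.5, -2), ∇J = (-9, -54) → (1.5, -2) − 0.02·(-9, -54) = (1.68, -0.92)
Step 2: at (1.68, -0.92), ∇J = (-2.88, -16.56) → (1.68, -0.92) − 0.02·(-2.88, -16.56) = (1.7376, -0.5888)
Step 3: at (1.7376, -0.5888), ∇J = (-0.9792, -5.0688) → (1.7376, -0.5888) − 0.02·(-0.9792, -5.0688) = (1.757184, -0.487424)
s = 1.757184

1.757184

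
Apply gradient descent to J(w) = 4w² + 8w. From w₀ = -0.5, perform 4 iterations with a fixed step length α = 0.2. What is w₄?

-0.9352

J′(w) = 8w + 8
Step 1: J′(-0.5) = 4; w₁ = -0.5 − 0.2·4 = -1.3
Step 2: J′(-1.3) = -2.4; w₂ = -1.3 − 0.2·(-2.4) = -0.82
Step 3: J′(-0.82) = 1.44; w₃ = -0.82 − 0.2·1.44 = -1.108
Step 4: J′(-1.108) = -0.864; w₄ = -1.108 − 0.2·(-0.864) = -0.9352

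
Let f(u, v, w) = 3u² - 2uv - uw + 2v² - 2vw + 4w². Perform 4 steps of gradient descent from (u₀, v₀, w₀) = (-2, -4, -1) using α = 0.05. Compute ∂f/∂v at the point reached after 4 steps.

-5.0570125

∇f = (6u - 2v - w, -2u + 4v - 2w, -u - 2v + 8w)
(u₁, v₁, w₁) = (-2, -4, -1) − 0.05·(-3, -10, 2) = (-1.85, -3.5, -1.1)
(u₂, v₂, w₂) = (-1.85, -3.5, -1.1) − 0.05·(-3, -8.1, 0.05) = (-1.7, -3.095, -1.1025)
(u₃, v₃, w₃) = (-1.7, -3.095, -1.1025) − 0.05·(-2.9075, -6.775, -0.93) = (-1.554625, -2.75625, -1.056)
(u₄, v₄, w₄) = (-1.554625, -2.75625, -1.056) − 0.05·(-2.75925, -5.80375, -1.380875) = (-1.4166625, -2.4660625, -0.98695625)
∂f/∂v at (-1.4166625, -2.4660625, -0.98695625) = -5.0570125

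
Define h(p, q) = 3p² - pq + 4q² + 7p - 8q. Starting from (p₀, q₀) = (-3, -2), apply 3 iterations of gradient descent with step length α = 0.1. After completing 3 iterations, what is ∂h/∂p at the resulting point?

-1.275

∇h = (6p - q + 7, -p + 8q - 8)
Step 1: at (-3, -2), ∇h = (-9, -21) → (-3, -2) − 0.1·(-9, -21) = (-2.1, 0.1)
Step 2: at (-2.1, 0.1), ∇h = (-5.7, -5.1) → (-2.1, 0.1) − 0.1·(-5.7, -5.1) = (-1.53, 0.61)
Step 3: at (-1.53, 0.61), ∇h = (-2.79, -1.59) → (-1.53, 0.61) − 0.1·(-2.79, -1.59) = (-1.251, 0.769)
∂h/∂p at (-1.251, 0.769) = -1.275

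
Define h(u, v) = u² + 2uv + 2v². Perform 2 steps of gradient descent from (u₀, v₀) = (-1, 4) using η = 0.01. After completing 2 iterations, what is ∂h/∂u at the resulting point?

5.2216

∇h = (2u + 2v, 2u + 4v)
Step 1: at (-1, 4), ∇h = (6, 14) → (-1, 4) − 0.01·(6, 14) = (-1.06, 3.86)
Step 2: at (-1.06, 3.86), ∇h = (5.6, 13.32) → (-1.06, 3.86) − 0.01·(5.6, 13.32) = (-1.116, 3.7268)
∂h/∂u at (-1.116, 3.7268) = 5.2216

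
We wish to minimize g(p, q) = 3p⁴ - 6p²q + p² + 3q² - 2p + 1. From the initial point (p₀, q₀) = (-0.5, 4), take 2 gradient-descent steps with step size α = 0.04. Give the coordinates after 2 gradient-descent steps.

∇g = (12p³ - 12pq + 2p - 2, -6p² + 6q)
Step 1: at (-0.5, 4), ∇g = (19.5, 22.5) → (-0.5, 4) − 0.04·(19.5, 22.5) = (-1.28, 3.1)
Step 2: at (-1.28, 3.1), ∇g = (17.890176, 8.7696) → (-1.28, 3.1) − 0.04·(17.890176, 8.7696) = (-1.99560704, 2.749216)

(-1.99560704, 2.749216)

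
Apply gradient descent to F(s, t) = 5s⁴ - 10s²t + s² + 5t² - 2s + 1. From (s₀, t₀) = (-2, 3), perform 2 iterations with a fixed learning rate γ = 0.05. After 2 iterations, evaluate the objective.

∇F = (20s³ - 20st + 2s - 2, -10s² + 10t)
Step 1: at (-2, 3), ∇F = (-46, -10) → (-2, 3) − 0.05·(-46, -10) = (0.3, 3.5)
Step 2: at (0.3, 3.5), ∇F = (-21.86, 34.1) → (0.3, 3.5) − 0.05·(-21.86, 34.1) = (1.393, 1.795)
F(1.393, 1.795) = 0.260226058005

0.260226058005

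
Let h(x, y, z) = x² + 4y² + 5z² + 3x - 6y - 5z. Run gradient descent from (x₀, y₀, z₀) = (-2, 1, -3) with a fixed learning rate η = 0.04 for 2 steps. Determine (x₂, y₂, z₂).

(-1.9232, 0.8656, -0.76)

∇h = (2x + 3, 8y - 6, 10z - 5)
(x₁, y₁, z₁) = (-2, 1, -3) − 0.04·(-1, 2, -35) = (-1.96, 0.92, -1.6)
(x₂, y₂, z₂) = (-1.96, 0.92, -1.6) − 0.04·(-0.92, 1.36, -21) = (-1.9232, 0.8656, -0.76)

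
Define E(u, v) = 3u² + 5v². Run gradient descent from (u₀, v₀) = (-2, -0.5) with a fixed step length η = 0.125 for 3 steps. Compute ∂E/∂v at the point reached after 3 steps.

0.078125

∇E = (6u, 10v)
Step 1: at (-2, -0.5), ∇E = (-12, -5) → (-2, -0.5) − 0.125·(-12, -5) = (-0.5, 0.125)
Step 2: at (-0.5, 0.125), ∇E = (-3, 1.25) → (-0.5, 0.125) − 0.125·(-3, 1.25) = (-0.125, -0.03125)
Step 3: at (-0.125, -0.03125), ∇E = (-0.75, -0.3125) → (-0.125, -0.03125) − 0.125·(-0.75, -0.3125) = (-0.03125, 0.0078125)
∂E/∂v at (-0.03125, 0.0078125) = 0.078125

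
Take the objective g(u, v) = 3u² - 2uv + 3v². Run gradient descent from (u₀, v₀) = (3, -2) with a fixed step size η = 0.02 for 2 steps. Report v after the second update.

∇g = (6u - 2v, -2u + 6v)
(u₁, v₁) = (3, -2) − 0.02·(22, -18) = (2.56, -1.64)
(u₂, v₂) = (2.56, -1.64) − 0.02·(18.64, -14.96) = (2.1872, -1.3408)
v = -1.3408

-1.3408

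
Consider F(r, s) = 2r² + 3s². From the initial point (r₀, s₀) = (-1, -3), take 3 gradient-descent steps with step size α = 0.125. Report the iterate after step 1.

∇F = (4r, 6s)
Step 1: at (-1, -3), ∇F = (-4, -18) → (-1, -3) − 0.125·(-4, -18) = (-0.5, -0.75)

(-0.5, -0.75)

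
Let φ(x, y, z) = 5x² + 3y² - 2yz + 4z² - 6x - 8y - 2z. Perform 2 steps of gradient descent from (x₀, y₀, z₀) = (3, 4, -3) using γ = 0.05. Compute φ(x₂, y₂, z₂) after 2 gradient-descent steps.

0.6524

∇φ = (10x - 6, 6y - 2z - 8, -2y + 8z - 2)
(x₁, y₁, z₁) = (3, 4, -3) − 0.05·(24, 22, -34) = (1.8, 2.9, -1.3)
(x₂, y₂, z₂) = (1.8, 2.9, -1.3) − 0.05·(12, 12, -18.2) = (1.2, 2.3, -0.39)
φ(1.2, 2.3, -0.39) = 0.6524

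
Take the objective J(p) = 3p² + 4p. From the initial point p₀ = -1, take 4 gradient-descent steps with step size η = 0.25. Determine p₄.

-0.6875

J′(p) = 6p + 4
Step 1: J′(-1) = -2; p₁ = -1 − 0.25·(-2) = -0.5
Step 2: J′(-0.5) = 1; p₂ = -0.5 − 0.25·1 = -0.75
Step 3: J′(-0.75) = -0.5; p₃ = -0.75 − 0.25·(-0.5) = -0.625
Step 4: J′(-0.625) = 0.25; p₄ = -0.625 − 0.25·0.25 = -0.6875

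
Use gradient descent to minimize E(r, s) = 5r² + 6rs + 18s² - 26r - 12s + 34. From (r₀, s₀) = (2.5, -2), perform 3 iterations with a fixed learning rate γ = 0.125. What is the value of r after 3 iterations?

∇E = (10r + 6s - 26, 6r + 36s - 12)
(r₁, s₁) = (2.5, -2) − 0.125·(-13, -69) = (4.125, 6.625)
(r₂, s₂) = (4.125, 6.625) − 0.125·(55, 251.25) = (-2.75, -24.78125)
(r₃, s₃) = (-2.75, -24.78125) − 0.125·(-202.1875, -920.625) = (22.5234375, 90.296875)
r = 22.5234375

22.5234375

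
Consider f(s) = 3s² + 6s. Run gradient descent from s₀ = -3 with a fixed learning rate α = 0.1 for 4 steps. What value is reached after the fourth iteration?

-1.0512

f′(s) = 6s + 6
Step 1: f′(-3) = -12; s₁ = -3 − 0.1·(-12) = -1.8
Step 2: f′(-1.8) = -4.8; s₂ = -1.8 − 0.1·(-4.8) = -1.32
Step 3: f′(-1.32) = -1.92; s₃ = -1.32 − 0.1·(-1.92) = -1.128
Step 4: f′(-1.128) = -0.768; s₄ = -1.128 − 0.1·(-0.768) = -1.0512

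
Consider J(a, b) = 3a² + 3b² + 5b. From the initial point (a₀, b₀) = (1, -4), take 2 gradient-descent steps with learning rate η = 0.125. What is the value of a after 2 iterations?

0.0625

∇J = (6a, 6b + 5)
(a₁, b₁) = (1, -4) − 0.125·(6, -19) = (0.25, -1.625)
(a₂, b₂) = (0.25, -1.625) − 0.125·(1.5, -4.75) = (0.0625, -1.03125)
a = 0.0625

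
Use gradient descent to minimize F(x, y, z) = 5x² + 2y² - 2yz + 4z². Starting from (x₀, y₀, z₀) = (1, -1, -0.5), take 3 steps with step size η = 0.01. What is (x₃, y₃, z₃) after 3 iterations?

(0.729, -0.912388, -0.442936)

∇F = (10x, 4y - 2z, -2y + 8z)
Step 1: at (1, -1, -0.5), ∇F = (10, -3, -2) → (1, -1, -0.5) − 0.01·(10, -3, -2) = (0.9, -0.97, -0.48)
Step 2: at (0.9, -0.97, -0.48), ∇F = (9, -2.92, -1.9) → (0.9, -0.97, -0.48) − 0.01·(9, -2.92, -1.9) = (0.81, -0.9408, -0.461)
Step 3: at (0.81, -0.9408, -0.461), ∇F = (8.1, -2.8412, -1.8064) → (0.81, -0.9408, -0.461) − 0.01·(8.1, -2.8412, -1.8064) = (0.729, -0.912388, -0.442936)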